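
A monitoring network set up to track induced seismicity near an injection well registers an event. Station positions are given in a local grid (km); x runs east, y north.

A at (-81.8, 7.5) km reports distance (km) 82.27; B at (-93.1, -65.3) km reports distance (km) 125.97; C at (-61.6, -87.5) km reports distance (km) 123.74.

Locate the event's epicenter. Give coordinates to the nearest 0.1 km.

-0.5 km east, 20.1 km north

Circle about each station: (x + 81.8)² + (y − 7.5)² = 82.27²; (x + 93.1)² + (y + 65.3)² = 125.97²; (x + 61.6)² + (y + 87.5)² = 123.74².
Subtracting the A equation from the B and C equations removes the quadratic terms:
-22.6 x − 145.6 y = -2915.88
40.4 x − 190.0 y = -3839.91
Solving the 2×2 system: x ≈ -0.5, y ≈ 20.1 km.
Check against A (with the unrounded x, y): √((x + 81.8)²+(y − 7.5)²) = 82.27 ≈ 82.27 km. ✓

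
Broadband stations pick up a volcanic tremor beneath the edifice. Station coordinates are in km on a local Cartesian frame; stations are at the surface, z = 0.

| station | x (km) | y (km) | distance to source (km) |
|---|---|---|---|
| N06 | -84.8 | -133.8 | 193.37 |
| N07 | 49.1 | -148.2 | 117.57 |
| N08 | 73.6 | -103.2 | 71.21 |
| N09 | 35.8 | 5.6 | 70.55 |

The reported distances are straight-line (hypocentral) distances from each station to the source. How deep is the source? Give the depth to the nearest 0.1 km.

z ≈ 30.3 km

Each station gives a sphere (x−x_i)² + (y−y_i)² + z² = d_i² (stations at z=0).
Subtracting the N06 sphere from N07 and N08: z² cancels, leaving linear equations in x and y:
267.8 x − 28.8 y = 22849.82
316.8 x + 61.2 y = 23294.81
Solving: x ≈ 81.107, y ≈ -39.214 km (keep extra digits for the depth step; rounded: 81.1, -39.2).
Then from the N06 sphere: z² = 193.37² − (x + 84.8)² − (y + 133.8)² with x = 81.107, y = -39.214, so z ≈ 30.337 ≈ 30.3 km.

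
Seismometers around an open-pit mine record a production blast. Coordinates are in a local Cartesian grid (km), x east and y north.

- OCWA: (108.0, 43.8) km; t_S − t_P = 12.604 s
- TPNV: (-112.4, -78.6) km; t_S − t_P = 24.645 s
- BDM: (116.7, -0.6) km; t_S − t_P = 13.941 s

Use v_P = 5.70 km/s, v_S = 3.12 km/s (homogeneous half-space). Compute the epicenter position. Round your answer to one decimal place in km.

x ≈ 23.6 km, y ≈ 23.2 km

Distance from S−P lag: d = Δt · v_P v_S / (v_P − v_S) = Δt · (5.70·3.12)/(5.70−3.12) ≈ 6.8930·Δt.
So d_OCWA = 86.88, d_TPNV = 169.88, d_BDM = 96.10 km.
Circle about each station: (x − 108.0)² + (y − 43.8)² = 86.88²; (x + 112.4)² + (y + 78.6)² = 169.88²; (x − 116.7)² + (y + 0.6)² = 96.10².
Subtracting the OCWA equation from the TPNV and BDM equations removes the quadratic terms:
-440.8 x − 244.8 y = -16081.80
17.4 x − 88.8 y = -1650.27
Solving the 2×2 system: x ≈ 23.6, y ≈ 23.2 km.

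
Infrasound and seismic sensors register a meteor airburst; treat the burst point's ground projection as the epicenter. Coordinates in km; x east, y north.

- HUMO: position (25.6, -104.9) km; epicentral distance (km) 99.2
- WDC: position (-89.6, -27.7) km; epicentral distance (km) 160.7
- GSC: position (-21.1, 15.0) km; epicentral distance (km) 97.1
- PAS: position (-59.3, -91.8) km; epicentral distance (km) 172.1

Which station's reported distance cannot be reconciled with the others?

Solve using three stations at a time. Using HUMO, WDC, GSC (subtract circle equations pairwise → linear system) gives (x, y) ≈ (70.7, -16.6).
Distances from that point to each station vs reported:
  HUMO: calculated 99.2 vs reported 99.2 → residual 0.0 km
  WDC: calculated 160.7 vs reported 160.7 → residual 0.0 km
  GSC: calculated 97.1 vs reported 97.1 → residual 0.0 km
  PAS: calculated 150.2 vs reported 172.1 → residual 21.9 km
HUMO, WDC, GSC are mutually consistent (residuals ≈ 0); PAS is off by 21.9 km.

PAS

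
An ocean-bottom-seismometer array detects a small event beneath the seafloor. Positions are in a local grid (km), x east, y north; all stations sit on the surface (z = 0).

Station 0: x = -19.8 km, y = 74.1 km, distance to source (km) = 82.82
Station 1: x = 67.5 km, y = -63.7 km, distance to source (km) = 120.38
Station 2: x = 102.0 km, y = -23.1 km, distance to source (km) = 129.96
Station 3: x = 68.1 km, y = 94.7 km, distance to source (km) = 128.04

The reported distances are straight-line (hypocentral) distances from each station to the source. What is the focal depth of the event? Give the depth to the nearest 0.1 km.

Each station gives a sphere (x−x_i)² + (y−y_i)² + z² = d_i² (stations at z=0).
Subtracting the Station 0 sphere from Station 1 and Station 2: z² cancels, leaving linear equations in x and y:
174.6 x − 275.6 y = -4901.10
243.6 x − 194.4 y = -4975.69
Solving: x ≈ -12.609, y ≈ 9.796 km (keep extra digits for the depth step; rounded: -12.6, 9.8).
Then from the Station 0 sphere: z² = 82.82² − (x + 19.8)² − (y − 74.1)² with x = -12.609, y = 9.796, so z ≈ 51.696 ≈ 51.7 km.

51.7 km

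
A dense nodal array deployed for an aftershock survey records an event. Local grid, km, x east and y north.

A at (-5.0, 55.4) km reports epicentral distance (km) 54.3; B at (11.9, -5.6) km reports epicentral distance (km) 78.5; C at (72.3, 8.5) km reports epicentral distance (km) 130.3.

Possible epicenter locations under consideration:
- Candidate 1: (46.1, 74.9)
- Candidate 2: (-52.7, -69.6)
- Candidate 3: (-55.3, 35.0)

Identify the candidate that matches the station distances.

For each candidate, compare |candidate − station| to the reported distance:
Candidate 1: residuals A 0.4, B 9.0, C 58.9 → max 58.9 km
Candidate 2: residuals A 79.5, B 12.4, C 17.1 → max 79.5 km
Candidate 3: residuals A 0.0, B 0.0, C 0.0 → max 0.0 km
Only Candidate 3 has all residuals ≈ 0.

Candidate 3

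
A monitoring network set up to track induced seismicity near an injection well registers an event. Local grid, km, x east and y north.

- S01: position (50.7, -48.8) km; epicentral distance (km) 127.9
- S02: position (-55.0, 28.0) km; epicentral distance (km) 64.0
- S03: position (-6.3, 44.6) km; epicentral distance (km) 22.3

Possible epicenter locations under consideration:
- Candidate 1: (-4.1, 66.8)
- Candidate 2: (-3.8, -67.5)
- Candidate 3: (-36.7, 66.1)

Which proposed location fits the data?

Candidate 1

For each candidate, compare |candidate − station| to the reported distance:
Candidate 1: residuals S01 0.0, S02 0.0, S03 0.0 → max 0.0 km
Candidate 2: residuals S01 70.3, S02 44.4, S03 89.8 → max 89.8 km
Candidate 3: residuals S01 16.5, S02 21.7, S03 14.9 → max 21.7 km
Only Candidate 1 has all residuals ≈ 0.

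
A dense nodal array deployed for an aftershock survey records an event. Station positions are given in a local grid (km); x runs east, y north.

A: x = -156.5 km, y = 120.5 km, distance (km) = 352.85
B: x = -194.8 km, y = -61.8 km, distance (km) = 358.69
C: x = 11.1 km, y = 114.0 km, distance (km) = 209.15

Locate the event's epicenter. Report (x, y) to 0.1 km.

x ≈ 162.5 km, y ≈ -30.3 km

Circle about each station: (x + 156.5)² + (y − 120.5)² = 352.85²; (x + 194.8)² + (y + 61.8)² = 358.69²; (x − 11.1)² + (y − 114.0)² = 209.15².
Subtracting pairs of circle equations eliminates x²+y² and gives linear equations (the radical axes):
-76.6 x − 364.6 y = -1401.61
335.2 x − 13.0 y = 54866.11
Solving the 2×2 system: x ≈ 162.5, y ≈ -30.3 km.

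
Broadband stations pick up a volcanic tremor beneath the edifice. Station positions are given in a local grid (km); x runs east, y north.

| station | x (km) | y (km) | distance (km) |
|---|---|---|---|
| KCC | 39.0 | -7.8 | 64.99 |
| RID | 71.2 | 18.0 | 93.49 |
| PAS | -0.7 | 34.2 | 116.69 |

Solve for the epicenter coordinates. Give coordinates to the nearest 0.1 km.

(47.0, -72.3)

Circle about each station: (x − 39.0)² + (y + 7.8)² = 64.99²; (x − 71.2)² + (y − 18.0)² = 93.49²; (x + 0.7)² + (y − 34.2)² = 116.69².
Subtracting the KCC equation from the RID and PAS equations removes the quadratic terms:
64.4 x + 51.6 y = -705.08
-79.4 x + 84.0 y = -9804.57
Solving the 2×2 system: x ≈ 47.0, y ≈ -72.3 km.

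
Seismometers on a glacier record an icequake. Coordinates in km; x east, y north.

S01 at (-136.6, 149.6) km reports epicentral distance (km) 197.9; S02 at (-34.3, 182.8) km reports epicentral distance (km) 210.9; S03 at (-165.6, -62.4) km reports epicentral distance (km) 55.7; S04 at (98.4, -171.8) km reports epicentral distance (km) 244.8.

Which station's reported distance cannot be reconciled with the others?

Solve using three stations at a time. Using S01, S03, S04 (subtract circle equations pairwise → linear system) gives (x, y) ≈ (-112.1, -46.8).
Distances from that point to each station vs reported:
  S01: calculated 197.9 vs reported 197.9 → residual 0.0 km
  S02: calculated 242.4 vs reported 210.9 → residual 31.5 km
  S03: calculated 55.7 vs reported 55.7 → residual 0.0 km
  S04: calculated 244.8 vs reported 244.8 → residual 0.0 km
S01, S03, S04 are mutually consistent (residuals ≈ 0); S02 is off by 31.5 km.

S02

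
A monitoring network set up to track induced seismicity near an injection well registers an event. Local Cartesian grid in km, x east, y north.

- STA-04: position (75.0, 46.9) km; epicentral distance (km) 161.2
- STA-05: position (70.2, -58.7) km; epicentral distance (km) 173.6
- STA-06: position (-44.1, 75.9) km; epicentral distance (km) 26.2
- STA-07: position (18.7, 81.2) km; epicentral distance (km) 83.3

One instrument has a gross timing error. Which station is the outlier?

Solve using three stations at a time. Using STA-05, STA-06, STA-07 (subtract circle equations pairwise → linear system) gives (x, y) ≈ (-60.5, 55.5).
Distances from that point to each station vs reported:
  STA-04: calculated 135.8 vs reported 161.2 → residual 25.4 km
  STA-05: calculated 173.6 vs reported 173.6 → residual 0.0 km
  STA-06: calculated 26.2 vs reported 26.2 → residual 0.0 km
  STA-07: calculated 83.3 vs reported 83.3 → residual 0.0 km
STA-05, STA-06, STA-07 are mutually consistent (residuals ≈ 0); STA-04 is off by 25.4 km.

STA-04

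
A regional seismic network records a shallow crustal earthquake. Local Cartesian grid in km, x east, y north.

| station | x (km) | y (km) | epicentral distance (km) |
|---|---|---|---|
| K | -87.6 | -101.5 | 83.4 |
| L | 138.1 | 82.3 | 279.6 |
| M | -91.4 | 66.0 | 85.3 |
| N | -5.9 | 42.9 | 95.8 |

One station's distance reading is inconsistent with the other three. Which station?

Solve using three stations at a time. Using K, M, N (subtract circle equations pairwise → linear system) gives (x, y) ≈ (-79.5, -18.5).
Distances from that point to each station vs reported:
  K: calculated 83.4 vs reported 83.4 → residual 0.0 km
  L: calculated 239.8 vs reported 279.6 → residual 39.8 km
  M: calculated 85.3 vs reported 85.3 → residual 0.0 km
  N: calculated 95.8 vs reported 95.8 → residual 0.0 km
K, M, N are mutually consistent (residuals ≈ 0); L is off by 39.8 km.

L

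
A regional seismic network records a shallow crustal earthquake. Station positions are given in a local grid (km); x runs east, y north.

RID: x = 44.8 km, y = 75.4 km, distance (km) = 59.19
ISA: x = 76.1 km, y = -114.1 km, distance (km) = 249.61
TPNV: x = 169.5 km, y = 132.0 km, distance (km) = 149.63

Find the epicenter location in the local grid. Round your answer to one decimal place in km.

Circle about each station: (x − 44.8)² + (y − 75.4)² = 59.19²; (x − 76.1)² + (y + 114.1)² = 249.61²; (x − 169.5)² + (y − 132.0)² = 149.63².
Subtracting the RID equation from the ISA and TPNV equations removes the quadratic terms:
62.6 x − 379.0 y = -47683.88
249.4 x + 113.2 y = 19576.37
Solving the 2×2 system: x ≈ 19.9, y ≈ 129.1 km.
Check against RID (with the unrounded x, y): √((x − 44.8)²+(y − 75.4)²) = 59.19 ≈ 59.19 km. ✓

x ≈ 19.9 km, y ≈ 129.1 km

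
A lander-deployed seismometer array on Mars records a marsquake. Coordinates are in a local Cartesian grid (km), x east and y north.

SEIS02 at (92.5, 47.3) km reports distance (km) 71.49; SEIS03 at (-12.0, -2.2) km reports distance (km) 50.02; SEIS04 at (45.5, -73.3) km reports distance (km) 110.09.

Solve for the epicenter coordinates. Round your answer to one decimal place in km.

x ≈ 22.2 km, y ≈ 34.3 km

Circle about each station: (x − 92.5)² + (y − 47.3)² = 71.49²; (x + 12.0)² + (y + 2.2)² = 50.02²; (x − 45.5)² + (y + 73.3)² = 110.09².
Subtracting the SEIS02 equation from the SEIS03 and SEIS04 equations removes the quadratic terms:
-209.0 x − 99.0 y = -8035.88
-94.0 x − 241.2 y = -10359.39
Solving the 2×2 system: x ≈ 22.2, y ≈ 34.3 km.
Check against SEIS02 (with the unrounded x, y): √((x − 92.5)²+(y − 47.3)²) = 71.49 ≈ 71.49 km. ✓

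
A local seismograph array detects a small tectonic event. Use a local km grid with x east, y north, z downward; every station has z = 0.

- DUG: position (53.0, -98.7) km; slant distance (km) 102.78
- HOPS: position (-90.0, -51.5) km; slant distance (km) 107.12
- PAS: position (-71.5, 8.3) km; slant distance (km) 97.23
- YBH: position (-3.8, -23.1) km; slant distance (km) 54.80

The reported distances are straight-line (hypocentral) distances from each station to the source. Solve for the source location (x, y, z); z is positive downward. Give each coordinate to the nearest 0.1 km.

Each station gives a sphere (x−x_i)² + (y−y_i)² + z² = d_i² (stations at z=0).
Subtracting the DUG sphere from HOPS and PAS: z² cancels, leaving linear equations in x and y:
-286.0 x + 94.4 y = -2709.41
-249.0 x + 214.0 y = -6259.49
Solving: x ≈ -0.294, y ≈ -29.592 km (keep extra digits for the depth step; rounded: -0.3, -29.6).
Then from the DUG sphere: z² = 102.78² − (x − 53.0)² − (y + 98.7)² with x = -0.294, y = -29.592, so z ≈ 54.291 ≈ 54.3 km.

(-0.3, -29.6, 54.3)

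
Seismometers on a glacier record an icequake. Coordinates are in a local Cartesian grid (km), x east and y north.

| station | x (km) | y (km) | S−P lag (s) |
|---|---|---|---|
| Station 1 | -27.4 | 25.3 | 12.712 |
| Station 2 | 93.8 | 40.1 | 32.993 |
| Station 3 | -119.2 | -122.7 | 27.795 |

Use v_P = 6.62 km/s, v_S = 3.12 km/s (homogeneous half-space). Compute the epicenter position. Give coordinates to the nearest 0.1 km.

Distance from S−P lag: d = Δt · v_P v_S / (v_P − v_S) = Δt · (6.62·3.12)/(6.62−3.12) ≈ 5.9013·Δt.
So d_Station 1 = 75.02, d_Station 2 = 194.70, d_Station 3 = 164.03 km.
Circle about each station: (x + 27.4)² + (y − 25.3)² = 75.02²; (x − 93.8)² + (y − 40.1)² = 194.70²; (x + 119.2)² + (y + 122.7)² = 164.03².
Subtracting the Station 1 equation from the Station 2 and Station 3 equations removes the quadratic terms:
242.4 x + 29.6 y = -23264.49
-183.6 x − 296.0 y = 6595.24
Solving the 2×2 system: x ≈ -100.9, y ≈ 40.3 km.

-100.9 km east, 40.3 km north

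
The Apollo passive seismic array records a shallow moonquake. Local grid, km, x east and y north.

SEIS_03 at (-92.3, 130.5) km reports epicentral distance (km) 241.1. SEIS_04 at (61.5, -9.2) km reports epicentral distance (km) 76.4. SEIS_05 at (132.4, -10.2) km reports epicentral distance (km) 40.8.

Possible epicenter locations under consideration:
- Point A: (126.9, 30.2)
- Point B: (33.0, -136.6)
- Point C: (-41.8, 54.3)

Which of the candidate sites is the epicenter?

For each candidate, compare |candidate − station| to the reported distance:
Point A: residuals SEIS_03 0.0, SEIS_04 0.0, SEIS_05 0.0 → max 0.0 km
Point B: residuals SEIS_03 53.9, SEIS_04 54.1, SEIS_05 120.0 → max 120.0 km
Point C: residuals SEIS_03 149.7, SEIS_04 44.9, SEIS_05 145.0 → max 149.7 km
Only Point A has all residuals ≈ 0.

Point A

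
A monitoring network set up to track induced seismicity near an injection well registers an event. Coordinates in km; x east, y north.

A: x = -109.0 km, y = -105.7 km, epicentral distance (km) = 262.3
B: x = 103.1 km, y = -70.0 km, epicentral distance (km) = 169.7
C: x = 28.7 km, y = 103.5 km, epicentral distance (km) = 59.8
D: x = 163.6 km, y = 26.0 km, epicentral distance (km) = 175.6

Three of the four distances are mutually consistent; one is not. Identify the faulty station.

A

Solve using three stations at a time. Using B, C, D (subtract circle equations pairwise → linear system) gives (x, y) ≈ (-9.2, 57.2).
Distances from that point to each station vs reported:
  A: calculated 191.1 vs reported 262.3 → residual 71.2 km
  B: calculated 169.7 vs reported 169.7 → residual 0.0 km
  C: calculated 59.8 vs reported 59.8 → residual 0.0 km
  D: calculated 175.6 vs reported 175.6 → residual 0.0 km
B, C, D are mutually consistent (residuals ≈ 0); A is off by 71.2 km.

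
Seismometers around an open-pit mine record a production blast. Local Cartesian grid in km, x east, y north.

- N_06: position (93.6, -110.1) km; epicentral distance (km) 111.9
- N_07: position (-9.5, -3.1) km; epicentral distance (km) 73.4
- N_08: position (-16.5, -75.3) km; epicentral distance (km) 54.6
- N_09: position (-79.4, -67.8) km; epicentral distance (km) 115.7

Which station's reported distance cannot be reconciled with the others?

N_06

Solve using three stations at a time. Using N_07, N_08, N_09 (subtract circle equations pairwise → linear system) gives (x, y) ≈ (36.1, -60.6).
Distances from that point to each station vs reported:
  N_06: calculated 75.9 vs reported 111.9 → residual 36.0 km
  N_07: calculated 73.4 vs reported 73.4 → residual 0.0 km
  N_08: calculated 54.6 vs reported 54.6 → residual 0.0 km
  N_09: calculated 115.7 vs reported 115.7 → residual 0.0 km
N_07, N_08, N_09 are mutually consistent (residuals ≈ 0); N_06 is off by 36.0 km.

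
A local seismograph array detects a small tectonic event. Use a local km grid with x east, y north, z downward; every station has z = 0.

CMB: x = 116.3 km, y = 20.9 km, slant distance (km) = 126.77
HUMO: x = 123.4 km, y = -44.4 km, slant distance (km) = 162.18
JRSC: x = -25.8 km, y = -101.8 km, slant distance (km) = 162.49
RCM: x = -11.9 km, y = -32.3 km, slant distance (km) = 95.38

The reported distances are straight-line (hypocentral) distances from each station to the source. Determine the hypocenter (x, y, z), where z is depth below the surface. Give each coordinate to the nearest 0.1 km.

Each station gives a sphere (x−x_i)² + (y−y_i)² + z² = d_i² (stations at z=0).
Subtracting the CMB sphere from HUMO and JRSC: z² cancels, leaving linear equations in x and y:
14.2 x − 130.6 y = -6995.30
-284.2 x − 245.4 y = -13265.99
Solving: x ≈ 0.391, y ≈ 53.605 km (keep extra digits for the depth step; rounded: 0.4, 53.6).
Then from the CMB sphere: z² = 126.77² − (x − 116.3)² − (y − 20.9)² with x = 0.391, y = 53.605, so z ≈ 39.574 ≈ 39.6 km.
Check against RCM (with the unrounded solution): distance 95.38 ≈ 95.38 km. ✓

x ≈ 0.4 km, y ≈ 53.6 km, depth ≈ 39.6 km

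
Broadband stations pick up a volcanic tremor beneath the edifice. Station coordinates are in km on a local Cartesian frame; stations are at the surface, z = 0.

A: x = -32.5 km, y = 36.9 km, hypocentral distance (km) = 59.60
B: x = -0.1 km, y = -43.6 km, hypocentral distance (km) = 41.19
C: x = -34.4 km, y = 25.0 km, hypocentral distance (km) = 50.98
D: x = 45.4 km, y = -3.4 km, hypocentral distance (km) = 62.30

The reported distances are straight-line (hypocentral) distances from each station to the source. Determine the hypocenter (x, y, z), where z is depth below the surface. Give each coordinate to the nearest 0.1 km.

x ≈ -10.9 km, y ≈ -12.7 km, depth ≈ 25.0 km

Each station gives a sphere (x−x_i)² + (y−y_i)² + z² = d_i² (stations at z=0).
Subtracting the A sphere from B and C: z² cancels, leaving linear equations in x and y:
64.8 x − 161.0 y = 1338.65
-3.8 x − 23.8 y = 343.70
Solving: x ≈ -10.898, y ≈ -12.701 km (keep extra digits for the depth step; rounded: -10.9, -12.7).
Then from the A sphere: z² = 59.60² − (x + 32.5)² − (y − 36.9)² with x = -10.898, y = -12.701, so z ≈ 25.005 ≈ 25.0 km.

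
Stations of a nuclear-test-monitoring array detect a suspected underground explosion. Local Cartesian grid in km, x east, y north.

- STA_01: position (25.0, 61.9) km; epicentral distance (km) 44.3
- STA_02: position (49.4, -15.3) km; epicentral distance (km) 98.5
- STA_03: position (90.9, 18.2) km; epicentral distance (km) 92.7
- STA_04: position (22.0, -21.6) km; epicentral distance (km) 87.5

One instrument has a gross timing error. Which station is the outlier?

STA_03

Solve using three stations at a time. Using STA_01, STA_02, STA_04 (subtract circle equations pairwise → linear system) gives (x, y) ≈ (-18.7, 55.8).
Distances from that point to each station vs reported:
  STA_01: calculated 44.1 vs reported 44.3 → residual 0.2 km
  STA_02: calculated 98.4 vs reported 98.5 → residual 0.1 km
  STA_03: calculated 115.9 vs reported 92.7 → residual 23.2 km
  STA_04: calculated 87.4 vs reported 87.5 → residual 0.1 km
STA_01, STA_02, STA_04 are mutually consistent (residuals ≈ 0); STA_03 is off by 23.2 km.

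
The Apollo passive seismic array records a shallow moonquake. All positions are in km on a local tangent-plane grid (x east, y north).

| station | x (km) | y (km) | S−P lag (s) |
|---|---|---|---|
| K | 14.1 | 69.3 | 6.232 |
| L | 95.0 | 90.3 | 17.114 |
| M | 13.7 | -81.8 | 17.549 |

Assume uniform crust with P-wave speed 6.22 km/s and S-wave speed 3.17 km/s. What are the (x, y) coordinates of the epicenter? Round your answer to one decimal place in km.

Distance from S−P lag: d = Δt · v_P v_S / (v_P − v_S) = Δt · (6.22·3.17)/(6.22−3.17) ≈ 6.4647·Δt.
So d_K = 40.29, d_L = 110.64, d_M = 113.45 km.
Circle about each station: (x − 14.1)² + (y − 69.3)² = 40.29²; (x − 95.0)² + (y − 90.3)² = 110.64²; (x − 13.7)² + (y + 81.8)² = 113.45².
Subtracting the K equation from the L and M equations removes the quadratic terms:
161.8 x + 42.0 y = 1559.86
-0.8 x − 302.2 y = -9369.99
Solving the 2×2 system: x ≈ 1.6, y ≈ 31.0 km.
Check against K (with the unrounded x, y): √((x − 14.1)²+(y − 69.3)²) = 40.29 ≈ 40.29 km. ✓

x ≈ 1.6 km, y ≈ 31.0 km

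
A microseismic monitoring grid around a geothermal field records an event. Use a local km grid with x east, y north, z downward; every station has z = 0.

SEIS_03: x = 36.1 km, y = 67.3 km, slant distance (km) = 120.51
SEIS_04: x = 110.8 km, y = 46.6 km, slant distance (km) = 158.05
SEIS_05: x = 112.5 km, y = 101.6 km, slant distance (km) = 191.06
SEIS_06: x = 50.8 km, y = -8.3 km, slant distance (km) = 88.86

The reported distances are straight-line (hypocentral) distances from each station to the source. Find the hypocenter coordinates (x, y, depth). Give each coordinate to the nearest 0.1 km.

(-19.7, -26.6, 50.9)

Each station gives a sphere (x−x_i)² + (y−y_i)² + z² = d_i² (stations at z=0).
Subtracting the SEIS_03 sphere from SEIS_04 and SEIS_05: z² cancels, leaving linear equations in x and y:
149.4 x − 41.4 y = -1841.44
152.8 x + 68.6 y = -4834.95
Solving: x ≈ -19.698, y ≈ -26.605 km (keep extra digits for the depth step; rounded: -19.7, -26.6).
Then from the SEIS_03 sphere: z² = 120.51² − (x − 36.1)² − (y − 67.3)² with x = -19.698, y = -26.605, so z ≈ 50.903 ≈ 50.9 km.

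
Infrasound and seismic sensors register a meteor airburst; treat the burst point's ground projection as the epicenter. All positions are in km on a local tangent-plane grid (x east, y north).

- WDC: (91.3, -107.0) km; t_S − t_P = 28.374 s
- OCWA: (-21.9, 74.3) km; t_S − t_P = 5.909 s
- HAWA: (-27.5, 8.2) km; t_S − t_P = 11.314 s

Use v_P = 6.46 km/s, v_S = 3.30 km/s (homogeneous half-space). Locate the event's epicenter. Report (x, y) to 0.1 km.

17.7 km east, 69.7 km north

Distance from S−P lag: d = Δt · v_P v_S / (v_P − v_S) = Δt · (6.46·3.30)/(6.46−3.30) ≈ 6.7462·Δt.
So d_WDC = 191.42, d_OCWA = 39.86, d_HAWA = 76.33 km.
Circle about each station: (x − 91.3)² + (y + 107.0)² = 191.42²; (x + 21.9)² + (y − 74.3)² = 39.86²; (x + 27.5)² + (y − 8.2)² = 76.33².
Subtracting the WDC equation from the OCWA and HAWA equations removes the quadratic terms:
-226.4 x + 362.6 y = 21268.21
-237.6 x + 230.4 y = 11854.15
Solving the 2×2 system: x ≈ 17.7, y ≈ 69.7 km.
Check against WDC (with the unrounded x, y): √((x − 91.3)²+(y + 107.0)²) = 191.42 ≈ 191.42 km. ✓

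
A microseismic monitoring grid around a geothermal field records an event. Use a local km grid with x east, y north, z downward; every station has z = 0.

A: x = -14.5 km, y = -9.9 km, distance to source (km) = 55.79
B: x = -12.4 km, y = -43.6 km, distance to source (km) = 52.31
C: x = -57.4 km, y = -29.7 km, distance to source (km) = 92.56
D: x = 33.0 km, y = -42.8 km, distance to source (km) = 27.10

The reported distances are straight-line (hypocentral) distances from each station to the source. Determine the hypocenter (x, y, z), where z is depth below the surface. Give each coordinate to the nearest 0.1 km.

(32.1, -29.5, 23.6)

Each station gives a sphere (x−x_i)² + (y−y_i)² + z² = d_i² (stations at z=0).
Subtracting the A sphere from B and C: z² cancels, leaving linear equations in x and y:
4.2 x − 67.4 y = 2122.65
-85.8 x − 39.6 y = -1586.24
Solving: x ≈ 32.100, y ≈ -29.493 km (keep extra digits for the depth step; rounded: 32.1, -29.5).
Then from the A sphere: z² = 55.79² − (x + 14.5)² − (y + 9.9)² with x = 32.100, y = -29.493, so z ≈ 23.603 ≈ 23.6 km.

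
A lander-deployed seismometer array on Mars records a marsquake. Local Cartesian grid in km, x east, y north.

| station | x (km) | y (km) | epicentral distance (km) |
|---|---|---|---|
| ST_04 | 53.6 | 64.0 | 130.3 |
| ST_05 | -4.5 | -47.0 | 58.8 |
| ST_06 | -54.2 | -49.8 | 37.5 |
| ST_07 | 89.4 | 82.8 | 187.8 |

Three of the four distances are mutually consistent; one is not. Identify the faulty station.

Solve using three stations at a time. Using ST_04, ST_05, ST_06 (subtract circle equations pairwise → linear system) gives (x, y) ≈ (-52.0, -12.3).
Distances from that point to each station vs reported:
  ST_04: calculated 130.3 vs reported 130.3 → residual 0.0 km
  ST_05: calculated 58.8 vs reported 58.8 → residual 0.0 km
  ST_06: calculated 37.5 vs reported 37.5 → residual 0.0 km
  ST_07: calculated 170.4 vs reported 187.8 → residual 17.4 km
ST_04, ST_05, ST_06 are mutually consistent (residuals ≈ 0); ST_07 is off by 17.4 km.

ST_07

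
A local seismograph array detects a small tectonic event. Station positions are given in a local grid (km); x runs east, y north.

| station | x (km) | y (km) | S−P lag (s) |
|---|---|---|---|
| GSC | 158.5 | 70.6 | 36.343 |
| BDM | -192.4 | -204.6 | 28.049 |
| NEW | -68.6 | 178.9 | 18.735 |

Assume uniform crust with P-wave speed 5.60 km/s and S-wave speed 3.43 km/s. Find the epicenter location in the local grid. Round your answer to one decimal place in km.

Distance from S−P lag: d = Δt · v_P v_S / (v_P − v_S) = Δt · (5.60·3.43)/(5.60−3.43) ≈ 8.8516·Δt.
So d_GSC = 321.69, d_BDM = 248.28, d_NEW = 165.83 km.
Circle about each station: (x − 158.5)² + (y − 70.6)² = 321.69²; (x + 192.4)² + (y + 204.6)² = 248.28²; (x + 68.6)² + (y − 178.9)² = 165.83².
Subtracting the GSC equation from the BDM and NEW equations removes the quadratic terms:
-701.8 x − 550.4 y = 90613.81
-454.2 x + 216.6 y = 82589.43
Solving the 2×2 system: x ≈ -161.9, y ≈ 41.8 km.

-161.9 km east, 41.8 km north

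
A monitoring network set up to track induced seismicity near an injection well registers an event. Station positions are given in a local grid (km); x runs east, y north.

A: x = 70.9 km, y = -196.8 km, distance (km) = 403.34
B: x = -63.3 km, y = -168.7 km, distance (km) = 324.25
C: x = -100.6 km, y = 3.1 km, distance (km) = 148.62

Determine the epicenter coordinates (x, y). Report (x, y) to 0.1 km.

Circle about each station: (x − 70.9)² + (y + 196.8)² = 403.34²; (x + 63.3)² + (y + 168.7)² = 324.25²; (x + 100.6)² + (y − 3.1)² = 148.62².
Subtracting the A equation from the B and C equations removes the quadratic terms:
-268.4 x + 56.2 y = 46254.62
-343.0 x + 399.8 y = 106968.17
Solving the 2×2 system: x ≈ -141.8, y ≈ 145.9 km.
Check against A (with the unrounded x, y): √((x − 70.9)²+(y + 196.8)²) = 403.35 ≈ 403.34 km. ✓

-141.8 km east, 145.9 km north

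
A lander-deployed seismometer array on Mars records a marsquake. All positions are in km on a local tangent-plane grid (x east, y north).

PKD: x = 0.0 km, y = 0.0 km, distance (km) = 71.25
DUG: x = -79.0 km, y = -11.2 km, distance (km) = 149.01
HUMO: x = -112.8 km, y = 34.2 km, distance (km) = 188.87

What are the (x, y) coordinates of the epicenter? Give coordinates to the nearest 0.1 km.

Circle about each station: x² + y² = 71.25²; (x + 79.0)² + (y + 11.2)² = 149.01²; (x + 112.8)² + (y − 34.2)² = 188.87².
Subtracting the PKD equation from the DUG and HUMO equations removes the quadratic terms:
-158.0 x − 22.4 y = -10760.98
-225.6 x + 68.4 y = -16701.83
Solving the 2×2 system: x ≈ 70.0, y ≈ -13.3 km.

(70.0, -13.3)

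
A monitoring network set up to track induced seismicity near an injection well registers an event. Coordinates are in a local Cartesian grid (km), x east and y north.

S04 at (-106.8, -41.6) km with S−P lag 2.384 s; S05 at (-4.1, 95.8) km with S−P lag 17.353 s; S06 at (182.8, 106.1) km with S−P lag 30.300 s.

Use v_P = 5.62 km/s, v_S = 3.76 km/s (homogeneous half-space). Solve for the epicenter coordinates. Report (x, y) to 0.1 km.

x ≈ -114.4 km, y ≈ -67.6 km

Distance from S−P lag: d = Δt · v_P v_S / (v_P − v_S) = Δt · (5.62·3.76)/(5.62−3.76) ≈ 11.3609·Δt.
So d_S04 = 27.08, d_S05 = 197.15, d_S06 = 344.23 km.
Circle about each station: (x + 106.8)² + (y + 41.6)² = 27.08²; (x + 4.1)² + (y − 95.8)² = 197.15²; (x − 182.8)² + (y − 106.1)² = 344.23².
Subtracting pairs of circle equations eliminates x²+y² and gives linear equations (the radical axes):
205.4 x + 274.8 y = -42077.15
579.2 x + 295.4 y = -86224.72
Solving the 2×2 system: x ≈ -114.4, y ≈ -67.6 km.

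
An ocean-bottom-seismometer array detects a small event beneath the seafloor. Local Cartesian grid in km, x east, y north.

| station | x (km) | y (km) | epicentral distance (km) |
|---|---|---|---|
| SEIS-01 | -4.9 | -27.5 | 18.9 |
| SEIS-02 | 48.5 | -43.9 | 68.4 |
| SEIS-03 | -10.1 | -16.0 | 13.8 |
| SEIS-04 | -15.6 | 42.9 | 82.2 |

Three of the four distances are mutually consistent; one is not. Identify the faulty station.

SEIS-03

Solve using three stations at a time. Using SEIS-01, SEIS-02, SEIS-04 (subtract circle equations pairwise → linear system) gives (x, y) ≈ (-19.7, -39.2).
Distances from that point to each station vs reported:
  SEIS-01: calculated 18.9 vs reported 18.9 → residual 0.0 km
  SEIS-02: calculated 68.4 vs reported 68.4 → residual 0.0 km
  SEIS-03: calculated 25.1 vs reported 13.8 → residual 11.3 km
  SEIS-04: calculated 82.2 vs reported 82.2 → residual 0.0 km
SEIS-01, SEIS-02, SEIS-04 are mutually consistent (residuals ≈ 0); SEIS-03 is off by 11.3 km.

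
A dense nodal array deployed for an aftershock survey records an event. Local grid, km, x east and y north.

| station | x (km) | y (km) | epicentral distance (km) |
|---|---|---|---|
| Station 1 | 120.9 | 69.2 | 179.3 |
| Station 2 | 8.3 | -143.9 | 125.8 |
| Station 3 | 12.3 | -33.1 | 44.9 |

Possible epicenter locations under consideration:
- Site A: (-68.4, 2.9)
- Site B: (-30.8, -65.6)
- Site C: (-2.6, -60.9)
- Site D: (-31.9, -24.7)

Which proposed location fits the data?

Site D

For each candidate, compare |candidate − station| to the reported distance:
Site A: residuals Station 1 21.3, Station 2 39.8, Station 3 43.5 → max 43.5 km
Site B: residuals Station 1 23.6, Station 2 38.3, Station 3 9.1 → max 38.3 km
Site C: residuals Station 1 0.1, Station 2 42.1, Station 3 13.4 → max 42.1 km
Site D: residuals Station 1 0.0, Station 2 0.0, Station 3 0.1 → max 0.1 km
Only Site D has all residuals ≈ 0.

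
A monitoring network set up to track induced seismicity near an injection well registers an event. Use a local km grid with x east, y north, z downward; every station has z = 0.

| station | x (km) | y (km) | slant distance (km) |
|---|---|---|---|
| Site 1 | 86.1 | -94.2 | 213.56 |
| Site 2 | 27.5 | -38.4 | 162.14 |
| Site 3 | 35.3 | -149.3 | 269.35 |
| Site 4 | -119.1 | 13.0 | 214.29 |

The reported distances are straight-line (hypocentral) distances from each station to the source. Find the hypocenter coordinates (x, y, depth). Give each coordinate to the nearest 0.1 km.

Each station gives a sphere (x−x_i)² + (y−y_i)² + z² = d_i² (stations at z=0).
Subtracting the Site 1 sphere from Site 2 and Site 3: z² cancels, leaving linear equations in x and y:
-117.2 x + 111.6 y = 5262.45
-101.6 x − 110.2 y = -19691.82
Solving: x ≈ 66.698, y ≈ 117.199 km (keep extra digits for the depth step; rounded: 66.7, 117.2).
Then from the Site 1 sphere: z² = 213.56² − (x − 86.1)² − (y + 94.2)² with x = 66.698, y = 117.199, so z ≈ 23.279 ≈ 23.3 km.

(66.7, 117.2, 23.3)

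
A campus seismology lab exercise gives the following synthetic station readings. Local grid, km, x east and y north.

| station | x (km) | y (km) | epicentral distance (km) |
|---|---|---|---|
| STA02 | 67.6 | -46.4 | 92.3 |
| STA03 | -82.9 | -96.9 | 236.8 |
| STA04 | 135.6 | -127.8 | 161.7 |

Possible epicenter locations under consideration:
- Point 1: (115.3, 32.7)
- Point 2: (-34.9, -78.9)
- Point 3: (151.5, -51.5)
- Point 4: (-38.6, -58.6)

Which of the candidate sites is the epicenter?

Point 1

For each candidate, compare |candidate − station| to the reported distance:
Point 1: residuals STA02 0.1, STA03 0.0, STA04 0.1 → max 0.1 km
Point 2: residuals STA02 15.2, STA03 185.5, STA04 15.7 → max 185.5 km
Point 3: residuals STA02 8.2, STA03 2.0, STA04 83.8 → max 83.8 km
Point 4: residuals STA02 14.6, STA03 178.2, STA04 25.7 → max 178.2 km
Only Point 1 has all residuals ≈ 0.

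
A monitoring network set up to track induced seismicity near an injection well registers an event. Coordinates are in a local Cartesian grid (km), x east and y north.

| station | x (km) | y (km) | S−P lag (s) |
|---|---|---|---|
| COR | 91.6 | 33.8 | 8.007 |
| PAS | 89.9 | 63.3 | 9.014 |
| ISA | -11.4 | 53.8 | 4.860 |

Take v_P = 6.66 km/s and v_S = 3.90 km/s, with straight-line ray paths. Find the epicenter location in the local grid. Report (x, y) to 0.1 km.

Distance from S−P lag: d = Δt · v_P v_S / (v_P − v_S) = Δt · (6.66·3.90)/(6.66−3.90) ≈ 9.4109·Δt.
So d_COR = 75.35, d_PAS = 84.83, d_ISA = 45.74 km.
Circle about each station: (x − 91.6)² + (y − 33.8)² = 75.35²; (x − 89.9)² + (y − 63.3)² = 84.83²; (x + 11.4)² + (y − 53.8)² = 45.74².
Subtracting pairs of circle equations eliminates x²+y² and gives linear equations (the radical axes):
-3.4 x + 59.0 y = 1037.39
-206.0 x + 40.0 y = -2923.13
Solving the 2×2 system: x ≈ 17.8, y ≈ 18.6 km.

x ≈ 17.8 km, y ≈ 18.6 km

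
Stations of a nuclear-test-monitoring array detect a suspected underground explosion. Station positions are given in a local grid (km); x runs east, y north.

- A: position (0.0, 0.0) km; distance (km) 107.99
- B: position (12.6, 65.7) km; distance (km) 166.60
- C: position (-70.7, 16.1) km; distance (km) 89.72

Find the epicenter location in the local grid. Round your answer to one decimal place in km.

Circle about each station: x² + y² = 107.99²; (x − 12.6)² + (y − 65.7)² = 166.60²; (x + 70.7)² + (y − 16.1)² = 89.72².
Subtracting pairs of circle equations eliminates x²+y² and gives linear equations (the radical axes):
25.2 x + 131.4 y = -11618.47
-141.4 x + 32.2 y = 8869.86
Solving the 2×2 system: x ≈ -79.4, y ≈ -73.2 km.

-79.4 km east, -73.2 km north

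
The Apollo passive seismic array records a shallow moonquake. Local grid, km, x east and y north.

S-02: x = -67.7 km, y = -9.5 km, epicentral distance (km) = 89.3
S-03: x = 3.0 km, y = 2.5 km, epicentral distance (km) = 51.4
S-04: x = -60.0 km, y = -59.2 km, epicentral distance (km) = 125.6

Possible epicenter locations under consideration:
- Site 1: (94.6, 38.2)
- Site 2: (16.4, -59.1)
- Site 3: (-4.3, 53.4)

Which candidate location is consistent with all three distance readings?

Site 3

For each candidate, compare |candidate − station| to the reported distance:
Site 1: residuals S-02 79.9, S-03 46.9, S-04 57.1 → max 79.9 km
Site 2: residuals S-02 8.3, S-03 11.6, S-04 49.2 → max 49.2 km
Site 3: residuals S-02 0.0, S-03 0.0, S-04 0.0 → max 0.0 km
Only Site 3 has all residuals ≈ 0.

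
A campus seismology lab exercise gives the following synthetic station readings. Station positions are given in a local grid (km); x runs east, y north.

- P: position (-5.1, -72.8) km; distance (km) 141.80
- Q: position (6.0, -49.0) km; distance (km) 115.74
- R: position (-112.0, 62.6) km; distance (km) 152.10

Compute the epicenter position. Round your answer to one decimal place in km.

x ≈ 40.1 km, y ≈ 61.6 km

Circle about each station: (x + 5.1)² + (y + 72.8)² = 141.80²; (x − 6.0)² + (y + 49.0)² = 115.74²; (x + 112.0)² + (y − 62.6)² = 152.10².
Subtracting the P equation from the Q and R equations removes the quadratic terms:
22.2 x + 47.6 y = 3822.64
-213.8 x + 270.8 y = 8109.74
Solving the 2×2 system: x ≈ 40.1, y ≈ 61.6 km.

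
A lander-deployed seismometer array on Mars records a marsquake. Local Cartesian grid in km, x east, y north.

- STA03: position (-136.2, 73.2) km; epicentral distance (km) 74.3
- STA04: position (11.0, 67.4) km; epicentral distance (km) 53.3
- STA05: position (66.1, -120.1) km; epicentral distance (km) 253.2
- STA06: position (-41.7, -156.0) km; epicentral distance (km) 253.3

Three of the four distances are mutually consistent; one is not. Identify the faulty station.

STA04

Solve using three stations at a time. Using STA03, STA05, STA06 (subtract circle equations pairwise → linear system) gives (x, y) ≈ (-65.6, 96.2).
Distances from that point to each station vs reported:
  STA03: calculated 74.3 vs reported 74.3 → residual 0.0 km
  STA04: calculated 81.8 vs reported 53.3 → residual 28.5 km
  STA05: calculated 253.2 vs reported 253.2 → residual 0.0 km
  STA06: calculated 253.3 vs reported 253.3 → residual 0.0 km
STA03, STA05, STA06 are mutually consistent (residuals ≈ 0); STA04 is off by 28.5 km.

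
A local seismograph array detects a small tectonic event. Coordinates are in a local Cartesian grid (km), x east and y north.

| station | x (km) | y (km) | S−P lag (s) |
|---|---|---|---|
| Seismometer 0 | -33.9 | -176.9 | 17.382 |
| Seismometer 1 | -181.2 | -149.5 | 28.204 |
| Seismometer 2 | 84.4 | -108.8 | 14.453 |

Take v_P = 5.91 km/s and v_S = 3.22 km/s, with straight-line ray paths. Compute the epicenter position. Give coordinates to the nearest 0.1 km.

Distance from S−P lag: d = Δt · v_P v_S / (v_P − v_S) = Δt · (5.91·3.22)/(5.91−3.22) ≈ 7.0744·Δt.
So d_Seismometer 0 = 122.97, d_Seismometer 1 = 199.53, d_Seismometer 2 = 102.25 km.
Circle about each station: (x + 33.9)² + (y + 176.9)² = 122.97²; (x + 181.2)² + (y + 149.5)² = 199.53²; (x − 84.4)² + (y + 108.8)² = 102.25².
Subtracting the Seismometer 0 equation from the Seismometer 1 and Seismometer 2 equations removes the quadratic terms:
-294.6 x + 54.8 y = -1949.73
236.6 x + 136.2 y = -8815.46
Solving the 2×2 system: x ≈ -4.1, y ≈ -57.6 km.

x ≈ -4.1 km, y ≈ -57.6 km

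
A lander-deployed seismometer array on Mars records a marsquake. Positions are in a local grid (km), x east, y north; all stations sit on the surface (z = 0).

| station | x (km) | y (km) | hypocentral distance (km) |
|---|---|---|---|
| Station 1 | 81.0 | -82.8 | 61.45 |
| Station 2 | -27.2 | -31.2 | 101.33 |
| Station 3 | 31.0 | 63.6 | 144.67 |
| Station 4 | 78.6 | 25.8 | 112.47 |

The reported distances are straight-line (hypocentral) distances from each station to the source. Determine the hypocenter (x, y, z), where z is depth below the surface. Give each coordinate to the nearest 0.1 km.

Each station gives a sphere (x−x_i)² + (y−y_i)² + z² = d_i² (stations at z=0).
Subtracting the Station 1 sphere from Station 2 and Station 3: z² cancels, leaving linear equations in x and y:
-216.4 x + 103.2 y = -18195.23
-100.0 x + 292.8 y = -25564.19
Solving: x ≈ 50.702, y ≈ -69.993 km (keep extra digits for the depth step; rounded: 50.7, -70.0).
Then from the Station 1 sphere: z² = 61.45² − (x − 81.0)² − (y + 82.8)² with x = 50.702, y = -69.993, so z ≈ 51.905 ≈ 51.9 km.
Check against Station 4 (with the unrounded solution): distance 112.47 ≈ 112.47 km. ✓

(50.7, -70.0, 51.9)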